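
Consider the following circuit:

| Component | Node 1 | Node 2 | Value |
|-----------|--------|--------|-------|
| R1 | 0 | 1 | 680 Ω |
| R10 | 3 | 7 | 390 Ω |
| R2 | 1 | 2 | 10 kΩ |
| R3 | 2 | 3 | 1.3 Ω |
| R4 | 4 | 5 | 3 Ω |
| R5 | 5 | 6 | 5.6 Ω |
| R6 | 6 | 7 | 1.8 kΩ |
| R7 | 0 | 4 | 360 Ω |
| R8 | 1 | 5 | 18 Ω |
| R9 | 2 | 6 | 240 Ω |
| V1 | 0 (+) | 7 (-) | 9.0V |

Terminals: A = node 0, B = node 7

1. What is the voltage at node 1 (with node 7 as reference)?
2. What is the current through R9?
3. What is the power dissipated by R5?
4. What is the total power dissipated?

Nodal analysis, taking node 7 as the 0 V reference.
Source V1 fixes V_0 = 9 V.
KCL at each unknown node (sum of currents leaving = 0; resistances in Ω):
  Node 1: (V_1 - 9)/680 + (V_1 - V_2)/10000 + (V_1 - V_5)/18 = 0
  Node 2: (V_2 - V_1)/10000 + (V_2 - V_3)/1.3 + (V_2 - V_6)/240 = 0
  Node 3: (V_3 - V_2)/1.3 + (V_3 - 0)/390 = 0
  Node 4: (V_4 - V_5)/3 + (V_4 - 9)/360 = 0
  Node 5: (V_5 - V_4)/3 + (V_5 - V_6)/5.6 + (V_5 - V_1)/18 = 0
  Node 6: (V_6 - V_5)/5.6 + (V_6 - 0)/1800 + (V_6 - V_2)/240 = 0
Collecting terms (coefficients in siemens):
  0.05713·V_1 - 0.0001·V_2 - 0.05556·V_5 = 0.01324
  0.7735·V_2 - 0.0001·V_1 - 0.7692·V_3 - 0.004167·V_6 = 0
  0.7718·V_3 - 0.7692·V_2 = 0
  0.3361·V_4 - 0.3333·V_5 = 0.025
  0.5675·V_5 - 0.05556·V_1 - 0.3333·V_4 - 0.1786·V_6 = 0
  0.1833·V_6 - 0.004167·V_2 - 0.1786·V_5 = 0
Solving these 6 simultaneous equations (Gaussian elimination) gives:
  V_1 = 6.041 V, V_2 = 3.69 V, V_3 = 3.678 V, V_4 = 5.992 V
  V_5 = 5.967 V, V_6 = 5.897 V
Part 1:
  Read off the nodal solution: V_1 = 6.041 V
Part 2:
  I_R9 = (V_2 - V_6)/R9 = (3.69 - 5.897)/240 = -0.009196 A
  Magnitude: I_R9 = 0.009196 A
Part 3:
  I_R5 = (V_5 - V_6)/R5 = (5.967 - 5.897)/5.6 = 0.01247 A
  P_R5 = I_R5² × R5 = (0.01247)² × 5.6 = 0.000871 W
Part 4:
  Power in each resistor, P = (ΔV)²/R:
    P_R1 = (9 - 6.041)²/680 = 0.01288 W
    P_R2 = (6.041 - 3.69)²/10000 = 0.0005527 W
    P_R3 = (3.69 - 3.678)²/1.3 = 0.0001156 W
    P_R4 = (5.992 - 5.967)²/3 = 0.0002094 W
    P_R5 = (5.967 - 5.897)²/5.6 = 0.000871 W
    P_R6 = (5.897 - 0)²/1800 = 0.01932 W
    P_R7 = (9 - 5.992)²/360 = 0.02513 W
    P_R8 = (6.041 - 5.967)²/18 = 0.000305 W
    P_R9 = (3.69 - 5.897)²/240 = 0.02029 W
    P_R10 = (3.678 - 0)²/390 = 0.03469 W
  P_total = P_R1 + P_R2 + P_R3 + P_R4 + P_R5 + P_R6 + P_R7 + P_R8 + P_R9 + P_R10 = 0.1144 W

Final answers:
1. V_1 = 6.041 V
2. I_R9 = 0.009196 A
3. P_R5 = 0.000871 W
4. P_total = 0.1144 W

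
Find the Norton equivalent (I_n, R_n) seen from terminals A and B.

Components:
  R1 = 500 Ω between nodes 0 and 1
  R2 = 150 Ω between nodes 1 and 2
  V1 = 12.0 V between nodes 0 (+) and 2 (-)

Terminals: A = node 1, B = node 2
Find the Thévenin equivalent first; then I_n = V_th/R_th and R_n = R_th.
Step 1 — V_th is the open-circuit voltage V_A - V_B (nothing connected across the terminals).
Nodal analysis, taking node 2 as the 0 V reference.
Source V1 fixes V_0 = 12 V.
KCL at each unknown node (sum of currents leaving = 0; resistances in Ω):
  Node 1: (V_1 - 12)/500 + (V_1 - 0)/150 = 0
Collecting terms: 0.008667 × V_1 = 0.024  =>  V_1 = 2.769 V
V_th = V_1 - V_2 = 2.769 - 0 = 2.769 V
Step 2 — R_th: zero the source — replace V1 by a short circuit (node 2 merges into node 0) — and find the resistance seen between A (node 1) and B (node 0).
Reduce the network between node 1 (A) and node 0 (B) by series/parallel combination:
  Rp1 = R1 ‖ R2 (parallel, both between nodes 0 and 1) = 1/(1/500 + 1/150) = 115.4 Ω
R_th = 115.4 Ω
I_n = V_th/R_th = 2.769/115.4 = 0.024 A, and R_n = R_th = 115.4 Ω

Final answer: I_n = 0.024 A, R_n = 115.4 Ω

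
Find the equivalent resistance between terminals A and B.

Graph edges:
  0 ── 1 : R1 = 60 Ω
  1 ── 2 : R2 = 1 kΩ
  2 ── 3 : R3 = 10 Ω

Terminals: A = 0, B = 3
Reduce the network between node 0 (A) and node 3 (B) by series/parallel combination:
  Rs1 = R1 + R2 (series, joined only at node 1) = 60 + 1000 = 1060 Ω
  Rs2 = R3 + Rs1 (series, joined only at node 2) = 10 + 1060 = 1070 Ω
R_eq = 1.07 kΩ

Final answer: 1.07 kΩ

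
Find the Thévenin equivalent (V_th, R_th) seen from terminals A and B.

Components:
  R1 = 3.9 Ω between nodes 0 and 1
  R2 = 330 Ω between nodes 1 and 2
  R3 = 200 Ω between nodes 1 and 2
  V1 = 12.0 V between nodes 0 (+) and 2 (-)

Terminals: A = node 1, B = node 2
Step 1 — V_th is the open-circuit voltage V_A - V_B (nothing connected across the terminals).
Nodal analysis, taking node 2 as the 0 V reference.
Source V1 fixes V_0 = 12 V.
KCL at each unknown node (sum of currents leaving = 0; resistances in Ω):
  Node 1: (V_1 - 12)/3.9 + (V_1 - 0)/330 + (V_1 - 0)/200 = 0
Collecting terms: 0.2644 × V_1 = 3.077  =>  V_1 = 11.64 V
V_th = V_1 - V_2 = 11.64 - 0 = 11.64 V
Step 2 — R_th: zero the source — replace V1 by a short circuit (node 2 merges into node 0) — and find the resistance seen between A (node 1) and B (node 0).
Reduce the network between node 1 (A) and node 0 (B) by series/parallel combination:
  Rp1 = R1 ‖ R2 ‖ R3 (parallel, all between nodes 0 and 1) = 1/(1/3.9 + 1/330 + 1/200) = 3.782 Ω
R_th = 3.782 Ω

Final answer: V_th = 11.64 V, R_th = 3.782 Ω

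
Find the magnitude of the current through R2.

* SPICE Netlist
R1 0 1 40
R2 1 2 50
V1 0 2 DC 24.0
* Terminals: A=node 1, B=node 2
Nodal analysis, taking node 2 as the 0 V reference.
Source V1 fixes V_0 = 24 V.
KCL at each unknown node (sum of currents leaving = 0; resistances in Ω):
  Node 1: (V_1 - 24)/40 + (V_1 - 0)/50 = 0
Collecting terms: 0.045 × V_1 = 0.6  =>  V_1 = 13.33 V
I_R2 = (V_1 - V_2)/R2 = (13.33 - 0)/50 = 0.2667 A
|I_R2| = 0.2667 A

Final answer: |I_R2| = 0.2667 A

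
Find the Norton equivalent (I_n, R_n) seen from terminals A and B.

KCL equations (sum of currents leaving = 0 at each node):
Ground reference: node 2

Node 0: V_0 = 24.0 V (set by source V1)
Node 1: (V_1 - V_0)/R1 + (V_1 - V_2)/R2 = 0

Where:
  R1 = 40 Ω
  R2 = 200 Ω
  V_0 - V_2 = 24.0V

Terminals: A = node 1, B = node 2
Find the Thévenin equivalent first; then I_n = V_th/R_th and R_n = R_th.
Step 1 — V_th is the open-circuit voltage V_A - V_B (nothing connected across the terminals).
Nodal analysis, taking node 2 as the 0 V reference.
Source V1 fixes V_0 = 24 V.
KCL at each unknown node (sum of currents leaving = 0; resistances in Ω):
  Node 1: (V_1 - 24)/40 + (V_1 - 0)/200 = 0
Collecting terms: 0.03 × V_1 = 0.6  =>  V_1 = 20 V
V_th = V_1 - V_2 = 20 - 0 = 20 V
Step 2 — R_th: zero the source — replace V1 by a short circuit (node 2 merges into node 0) — and find the resistance seen between A (node 1) and B (node 0).
Reduce the network between node 1 (A) and node 0 (B) by series/parallel combination:
  Rp1 = R1 ‖ R2 (parallel, both between nodes 0 and 1) = 1/(1/40 + 1/200) = 33.33 Ω
R_th = 33.33 Ω
I_n = V_th/R_th = 20/33.33 = 0.6 A, and R_n = R_th = 33.33 Ω

Final answer: I_n = 0.6 A, R_n = 33.33 Ω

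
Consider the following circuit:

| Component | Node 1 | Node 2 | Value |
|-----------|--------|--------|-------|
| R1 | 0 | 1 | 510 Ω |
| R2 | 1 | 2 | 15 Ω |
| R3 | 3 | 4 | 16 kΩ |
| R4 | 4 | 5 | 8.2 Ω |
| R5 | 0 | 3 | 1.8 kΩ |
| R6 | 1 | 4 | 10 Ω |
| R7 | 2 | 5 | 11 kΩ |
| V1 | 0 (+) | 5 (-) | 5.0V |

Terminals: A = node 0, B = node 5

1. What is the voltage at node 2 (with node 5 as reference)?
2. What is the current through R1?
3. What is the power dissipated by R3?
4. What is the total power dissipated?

Nodal analysis, taking node 5 as the 0 V reference.
Source V1 fixes V_0 = 5 V.
KCL at each unknown node (sum of currents leaving = 0; resistances in Ω):
  Node 1: (V_1 - 5)/510 + (V_1 - V_2)/15 + (V_1 - V_4)/10 = 0
  Node 2: (V_2 - V_1)/15 + (V_2 - 0)/11000 = 0
  Node 3: (V_3 - V_4)/16000 + (V_3 - 5)/1800 = 0
  Node 4: (V_4 - V_3)/16000 + (V_4 - 0)/8.2 + (V_4 - V_1)/10 = 0
Collecting terms (coefficients in siemens):
  0.1686·V_1 - 0.06667·V_2 - 0.1·V_4 = 0.009804
  0.06676·V_2 - 0.06667·V_1 = 0
  0.0006181·V_3 - 0.0000625·V_4 = 0.002778
  0.222·V_4 - 0.1·V_1 - 0.0000625·V_3 = 0
Solving these 4 simultaneous equations (Gaussian elimination) gives:
  V_1 = 0.1742 V, V_2 = 0.174 V, V_3 = 4.502 V, V_4 = 0.07973 V
Part 1:
  Read off the nodal solution: V_2 = 0.174 V
Part 2:
  I_R1 = (V_0 - V_1)/R1 = (5 - 0.1742)/510 = 0.009462 A
  Magnitude: I_R1 = 0.009462 A
Part 3:
  I_R3 = (V_3 - V_4)/R3 = (4.502 - 0.07973)/16000 = 0.0002764 A
  P_R3 = I_R3² × R3 = (0.0002764)² × 16000 = 0.001223 W
Part 4:
  Power in each resistor, P = (ΔV)²/R:
    P_R1 = (5 - 0.1742)²/510 = 0.04566 W
    P_R2 = (0.1742 - 0.174)²/15 = 0.000000003751 W
    P_R3 = (4.502 - 0.07973)²/16000 = 0.001223 W
    P_R4 = (0.07973 - 0)²/8.2 = 0.0007752 W
    P_R5 = (5 - 4.502)²/1800 = 0.0001375 W
    P_R6 = (0.1742 - 0.07973)²/10 = 0.0008924 W
    P_R7 = (0.174 - 0)²/11000 = 0.000002751 W
  P_total = P_R1 + P_R2 + P_R3 + P_R4 + P_R5 + P_R6 + P_R7 = 0.04869 W

Final answers:
1. V_2 = 0.174 V
2. I_R1 = 0.009462 A
3. P_R3 = 0.001223 W
4. P_total = 0.04869 W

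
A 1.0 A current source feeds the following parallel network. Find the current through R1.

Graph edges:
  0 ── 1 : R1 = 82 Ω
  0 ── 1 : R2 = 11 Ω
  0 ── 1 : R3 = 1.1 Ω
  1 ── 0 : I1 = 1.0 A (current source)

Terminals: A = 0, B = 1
All resistors sit directly between nodes 0 and 1, so they are in parallel and share one voltage V; the full source current 1 A splits among them.
1/R_par = 1/82 + 1/11 + 1/1.1 = 1.012 S  =>  R_par = 0.988 Ω
V = I × R_par = 1 × 0.988 = 0.988 V
I_R1 = V/R1 = 0.988/82 = 0.01205 A

Final answer: 0.01205 A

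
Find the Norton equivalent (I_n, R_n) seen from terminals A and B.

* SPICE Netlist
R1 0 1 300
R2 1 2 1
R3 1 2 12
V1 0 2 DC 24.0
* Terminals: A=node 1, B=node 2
Find the Thévenin equivalent first; then I_n = V_th/R_th and R_n = R_th.
Step 1 — V_th is the open-circuit voltage V_A - V_B (nothing connected across the terminals).
Nodal analysis, taking node 2 as the 0 V reference.
Source V1 fixes V_0 = 24 V.
KCL at each unknown node (sum of currents leaving = 0; resistances in Ω):
  Node 1: (V_1 - 24)/300 + (V_1 - 0)/1 + (V_1 - 0)/12 = 0
Collecting terms: 1.087 × V_1 = 0.08  =>  V_1 = 0.07362 V
V_th = V_1 - V_2 = 0.07362 - 0 = 0.07362 V
Step 2 — R_th: zero the source — replace V1 by a short circuit (node 2 merges into node 0) — and find the resistance seen between A (node 1) and B (node 0).
Reduce the network between node 1 (A) and node 0 (B) by series/parallel combination:
  Rp1 = R1 ‖ R2 ‖ R3 (parallel, all between nodes 0 and 1) = 1/(1/300 + 1/1 + 1/12) = 0.9202 Ω
R_th = 0.9202 Ω
I_n = V_th/R_th = 0.07362/0.9202 = 0.08 A, and R_n = R_th = 0.9202 Ω

Final answer: I_n = 0.08 A, R_n = 0.9202 Ω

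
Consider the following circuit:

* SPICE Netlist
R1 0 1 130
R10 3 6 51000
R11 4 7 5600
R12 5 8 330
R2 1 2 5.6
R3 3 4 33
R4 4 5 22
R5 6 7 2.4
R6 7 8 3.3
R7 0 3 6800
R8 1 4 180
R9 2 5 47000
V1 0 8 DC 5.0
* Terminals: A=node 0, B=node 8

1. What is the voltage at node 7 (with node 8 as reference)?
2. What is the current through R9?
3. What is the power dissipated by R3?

Nodal analysis, taking node 8 as the 0 V reference.
Source V1 fixes V_0 = 5 V.
KCL at each unknown node (sum of currents leaving = 0; resistances in Ω):
  Node 1: (V_1 - 5)/130 + (V_1 - V_2)/5.6 + (V_1 - V_4)/180 = 0
  Node 2: (V_2 - V_1)/5.6 + (V_2 - V_5)/47000 = 0
  Node 3: (V_3 - V_4)/33 + (V_3 - 5)/6800 + (V_3 - V_6)/51000 = 0
  Node 4: (V_4 - V_3)/33 + (V_4 - V_5)/22 + (V_4 - V_1)/180 + (V_4 - V_7)/5600 = 0
  Node 5: (V_5 - V_4)/22 + (V_5 - V_2)/47000 + (V_5 - 0)/330 = 0
  Node 6: (V_6 - V_7)/2.4 + (V_6 - V_3)/51000 = 0
  Node 7: (V_7 - V_6)/2.4 + (V_7 - 0)/3.3 + (V_7 - V_4)/5600 = 0
Collecting terms (coefficients in siemens):
  0.1918·V_1 - 0.1786·V_2 - 0.005556·V_4 = 0.03846
  0.1786·V_2 - 0.1786·V_1 - 0.00002128·V_5 = 0
  0.03047·V_3 - 0.0303·V_4 - 0.00001961·V_6 = 0.0007353
  0.08149·V_4 - 0.005556·V_1 - 0.0303·V_3 - 0.04545·V_5 - 0.0001786·V_7 = 0
  0.04851·V_5 - 0.00002128·V_2 - 0.04545·V_4 = 0
  0.4167·V_6 - 0.00001961·V_3 - 0.4167·V_7 = 0
  0.7199·V_7 - 0.0001786·V_4 - 0.4167·V_6 = 0
Solving these 7 simultaneous equations (Gaussian elimination) gives:
  V_1 = 4.005 V, V_2 = 4.005 V, V_3 = 2.642 V, V_4 = 2.633 V
  V_5 = 2.469 V, V_6 = 0.001845 V, V_7 = 0.001721 V
Part 1:
  Read off the nodal solution: V_7 = 0.001721 V
Part 2:
  I_R9 = (V_2 - V_5)/R9 = (4.005 - 2.469)/47000 = 0.00003268 A
  Magnitude: I_R9 = 0.00003268 A
Part 3:
  I_R3 = (V_3 - V_4)/R3 = (2.642 - 2.633)/33 = 0.0002949 A
  P_R3 = I_R3² × R3 = (0.0002949)² × 33 = 0.000002871 W

Final answers:
1. V_7 = 0.001721 V
2. I_R9 = 3.268e-05 A
3. P_R3 = 2.871e-06 W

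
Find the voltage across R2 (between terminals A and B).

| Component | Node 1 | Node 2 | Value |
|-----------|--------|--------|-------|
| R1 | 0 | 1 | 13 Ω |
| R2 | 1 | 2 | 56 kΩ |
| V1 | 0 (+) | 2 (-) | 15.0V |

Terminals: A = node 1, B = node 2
R1 and R2 are in series across V1 (node 0 → node 1 → node 2), and the output A–B is taken across R2, so this is a voltage divider.
Series current: I = V1/(R1 + R2) = 15/(13 + 56000) = 15/56010 = 0.0002678 A
V_R2 = I × R2 = V1 × R2/(R1 + R2) = 15 × 56000/56010 = 15 V

Final answer: 15 V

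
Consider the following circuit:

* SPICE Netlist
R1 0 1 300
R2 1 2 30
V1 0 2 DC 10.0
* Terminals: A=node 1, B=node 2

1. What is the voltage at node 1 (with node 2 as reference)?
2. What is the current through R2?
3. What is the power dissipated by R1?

Nodal analysis, taking node 2 as the 0 V reference.
Source V1 fixes V_0 = 10 V.
KCL at each unknown node (sum of currents leaving = 0; resistances in Ω):
  Node 1: (V_1 - 10)/300 + (V_1 - 0)/30 = 0
Collecting terms: 0.03667 × V_1 = 0.03333  =>  V_1 = 0.9091 V
Part 1:
  Read off the nodal solution: V_1 = 0.9091 V
Part 2:
  I_R2 = (V_1 - V_2)/R2 = (0.9091 - 0)/30 = 0.0303 A
  Magnitude: I_R2 = 0.0303 A
Part 3:
  I_R1 = (V_0 - V_1)/R1 = (10 - 0.9091)/300 = 0.0303 A
  P_R1 = I_R1² × R1 = (0.0303)² × 300 = 0.2755 W

Final answers:
1. V_1 = 0.9091 V
2. I_R2 = 0.0303 A
3. P_R1 = 0.2755 W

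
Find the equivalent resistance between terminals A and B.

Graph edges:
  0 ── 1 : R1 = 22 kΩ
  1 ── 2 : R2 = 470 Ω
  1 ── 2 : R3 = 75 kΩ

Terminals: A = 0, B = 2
Reduce the network between node 0 (A) and node 2 (B) by series/parallel combination:
  Rp1 = R2 ‖ R3 (parallel, both between nodes 1 and 2) = 1/(1/470 + 1/75000) = 467.1 Ω
  Rs1 = R1 + Rp1 (series, joined only at node 1) = 22000 + 467.1 = 22470 Ω
R_eq = 22.47 kΩ

Final answer: 22.47 kΩ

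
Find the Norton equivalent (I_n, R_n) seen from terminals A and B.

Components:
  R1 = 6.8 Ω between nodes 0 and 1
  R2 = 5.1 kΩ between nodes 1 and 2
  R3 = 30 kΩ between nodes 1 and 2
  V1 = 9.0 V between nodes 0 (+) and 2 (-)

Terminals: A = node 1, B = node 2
Find the Thévenin equivalent first; then I_n = V_th/R_th and R_n = R_th.
Step 1 — V_th is the open-circuit voltage V_A - V_B (nothing connected across the terminals).
Nodal analysis, taking node 2 as the 0 V reference.
Source V1 fixes V_0 = 9 V.
KCL at each unknown node (sum of currents leaving = 0; resistances in Ω):
  Node 1: (V_1 - 9)/6.8 + (V_1 - 0)/5100 + (V_1 - 0)/30000 = 0
Collecting terms: 0.1473 × V_1 = 1.324  =>  V_1 = 8.986 V
V_th = V_1 - V_2 = 8.986 - 0 = 8.986 V
Step 2 — R_th: zero the source — replace V1 by a short circuit (node 2 merges into node 0) — and find the resistance seen between A (node 1) and B (node 0).
Reduce the network between node 1 (A) and node 0 (B) by series/parallel combination:
  Rp1 = R1 ‖ R2 ‖ R3 (parallel, all between nodes 0 and 1) = 1/(1/6.8 + 1/5100 + 1/30000) = 6.789 Ω
R_th = 6.789 Ω
I_n = V_th/R_th = 8.986/6.789 = 1.324 A, and R_n = R_th = 6.789 Ω

Final answer: I_n = 1.324 A, R_n = 6.789 Ω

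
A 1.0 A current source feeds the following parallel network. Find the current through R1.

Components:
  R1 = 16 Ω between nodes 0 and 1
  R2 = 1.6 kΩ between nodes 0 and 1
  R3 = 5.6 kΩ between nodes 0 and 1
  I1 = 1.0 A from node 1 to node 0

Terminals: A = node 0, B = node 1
All resistors sit directly between nodes 0 and 1, so they are in parallel and share one voltage V; the full source current 1 A splits among them.
1/R_par = 1/16 + 1/1600 + 1/5600 = 0.0633 S  =>  R_par = 15.8 Ω
V = I × R_par = 1 × 15.8 = 15.8 V
I_R1 = V/R1 = 15.8/16 = 0.9873 A

Final answer: 0.9873 A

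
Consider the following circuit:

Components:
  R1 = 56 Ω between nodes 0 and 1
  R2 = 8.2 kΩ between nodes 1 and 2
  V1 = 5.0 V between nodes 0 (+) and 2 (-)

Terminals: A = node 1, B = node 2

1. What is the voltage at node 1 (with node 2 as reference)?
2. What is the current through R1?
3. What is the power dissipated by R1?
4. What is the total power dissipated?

Nodal analysis, taking node 2 as the 0 V reference.
Source V1 fixes V_0 = 5 V.
KCL at each unknown node (sum of currents leaving = 0; resistances in Ω):
  Node 1: (V_1 - 5)/56 + (V_1 - 0)/8200 = 0
Collecting terms: 0.01798 × V_1 = 0.08929  =>  V_1 = 4.966 V
Part 1:
  Read off the nodal solution: V_1 = 4.966 V
Part 2:
  I_R1 = (V_0 - V_1)/R1 = (5 - 4.966)/56 = 0.0006056 A
  Magnitude: I_R1 = 0.0006056 A
Part 3:
  I_R1 = (V_0 - V_1)/R1 = (5 - 4.966)/56 = 0.0006056 A
  P_R1 = I_R1² × R1 = (0.0006056)² × 56 = 0.00002054 W
Part 4:
  Power in each resistor, P = (ΔV)²/R:
    P_R1 = (5 - 4.966)²/56 = 0.00002054 W
    P_R2 = (4.966 - 0)²/8200 = 0.003008 W
  P_total = P_R1 + P_R2 = 0.003028 W

Final answers:
1. V_1 = 4.966 V
2. I_R1 = 0.0006056 A
3. P_R1 = 2.054e-05 W
4. P_total = 0.003028 W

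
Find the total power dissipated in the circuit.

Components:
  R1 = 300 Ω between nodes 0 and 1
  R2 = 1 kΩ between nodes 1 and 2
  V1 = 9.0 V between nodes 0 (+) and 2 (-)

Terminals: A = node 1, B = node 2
Nodal analysis, taking node 2 as the 0 V reference.
Source V1 fixes V_0 = 9 V.
KCL at each unknown node (sum of currents leaving = 0; resistances in Ω):
  Node 1: (V_1 - 9)/300 + (V_1 - 0)/1000 = 0
Collecting terms: 0.004333 × V_1 = 0.03  =>  V_1 = 6.923 V
Power in each resistor, P = (ΔV)²/R:
  P_R1 = (9 - 6.923)²/300 = 0.01438 W
  P_R2 = (6.923 - 0)²/1000 = 0.04793 W
P_total = P_R1 + P_R2 = 0.06231 W

Final answer: 0.06231 W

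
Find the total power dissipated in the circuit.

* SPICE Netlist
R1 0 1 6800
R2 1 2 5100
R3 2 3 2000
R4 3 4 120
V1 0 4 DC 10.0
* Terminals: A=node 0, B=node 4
Nodal analysis, taking node 4 as the 0 V reference.
Source V1 fixes V_0 = 10 V.
KCL at each unknown node (sum of currents leaving = 0; resistances in Ω):
  Node 1: (V_1 - 10)/6800 + (V_1 - V_2)/5100 = 0
  Node 2: (V_2 - V_1)/5100 + (V_2 - V_3)/2000 = 0
  Node 3: (V_3 - V_2)/2000 + (V_3 - 0)/120 = 0
Collecting terms (coefficients in siemens):
  0.0003431·V_1 - 0.0001961·V_2 = 0.001471
  0.0006961·V_2 - 0.0001961·V_1 - 0.0005·V_3 = 0
  0.008833·V_3 - 0.0005·V_2 = 0
Solving these 3 simultaneous equations (Gaussian elimination) gives:
  V_1 = 5.15 V, V_2 = 1.512 V, V_3 = 0.08559 V
Power in each resistor, P = (ΔV)²/R:
  P_R1 = (10 - 5.15)²/6800 = 0.003459 W
  P_R2 = (5.15 - 1.512)²/5100 = 0.002595 W
  P_R3 = (1.512 - 0.08559)²/2000 = 0.001017 W
  P_R4 = (0.08559 - 0)²/120 = 0.00006105 W
P_total = P_R1 + P_R2 + P_R3 + P_R4 = 0.007133 W

Final answer: 0.007133 W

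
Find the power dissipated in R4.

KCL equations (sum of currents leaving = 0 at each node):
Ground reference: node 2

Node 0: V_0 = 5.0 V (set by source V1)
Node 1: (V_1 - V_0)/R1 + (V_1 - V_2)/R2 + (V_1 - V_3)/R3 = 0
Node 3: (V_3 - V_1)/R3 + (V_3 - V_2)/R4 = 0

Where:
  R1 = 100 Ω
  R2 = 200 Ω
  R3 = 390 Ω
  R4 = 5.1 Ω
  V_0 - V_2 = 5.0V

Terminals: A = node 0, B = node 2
Nodal analysis, taking node 2 as the 0 V reference.
Source V1 fixes V_0 = 5 V.
KCL at each unknown node (sum of currents leaving = 0; resistances in Ω):
  Node 1: (V_1 - 5)/100 + (V_1 - 0)/200 + (V_1 - V_3)/390 = 0
  Node 3: (V_3 - V_1)/390 + (V_3 - 0)/5.1 = 0
Collecting terms (coefficients in siemens):
  0.01756·V_1 - 0.002564·V_3 = 0.05
  0.1986·V_3 - 0.002564·V_1 = 0
Determinant D = (0.01756)(0.1986) - (-0.002564)(-0.002564) = 0.003482
V_1 = [(0.05)(0.1986) - (-0.002564)(0)]/D = 2.852 V
V_3 = [(0.01756)(0) - (0.05)(-0.002564)]/D = 0.03682 V
I_R4 = (V_2 - V_3)/R4 = (0 - 0.03682)/5.1 = -0.007219 A
P_R4 = I_R4² × R4 = (-0.007219)² × 5.1 = 0.0002658 W

Final answer: 0.0002658 W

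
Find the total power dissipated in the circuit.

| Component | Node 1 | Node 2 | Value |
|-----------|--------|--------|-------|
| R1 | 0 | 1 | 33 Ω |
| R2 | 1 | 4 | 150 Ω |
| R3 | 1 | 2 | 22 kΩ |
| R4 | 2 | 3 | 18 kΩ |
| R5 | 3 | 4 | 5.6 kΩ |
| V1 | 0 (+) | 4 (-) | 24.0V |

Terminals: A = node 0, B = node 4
Nodal analysis, taking node 4 as the 0 V reference.
Source V1 fixes V_0 = 24 V.
KCL at each unknown node (sum of currents leaving = 0; resistances in Ω):
  Node 1: (V_1 - 24)/33 + (V_1 - 0)/150 + (V_1 - V_2)/22000 = 0
  Node 2: (V_2 - V_1)/22000 + (V_2 - V_3)/18000 = 0
  Node 3: (V_3 - V_2)/18000 + (V_3 - 0)/5600 = 0
Collecting terms (coefficients in siemens):
  0.03702·V_1 - 0.00004545·V_2 = 0.7273
  0.000101·V_2 - 0.00004545·V_1 - 0.00005556·V_3 = 0
  0.0002341·V_3 - 0.00005556·V_2 = 0
Solving these 3 simultaneous equations (Gaussian elimination) gives:
  V_1 = 19.66 V, V_2 = 10.18 V, V_3 = 2.414 V
Power in each resistor, P = (ΔV)²/R:
  P_R1 = (24 - 19.66)²/33 = 0.5707 W
  P_R2 = (19.66 - 0)²/150 = 2.577 W
  P_R3 = (19.66 - 10.18)²/22000 = 0.00409 W
  P_R4 = (10.18 - 2.414)²/18000 = 0.003346 W
  P_R5 = (2.414 - 0)²/5600 = 0.001041 W
P_total = P_R1 + P_R2 + P_R3 + P_R4 + P_R5 = 3.156 W

Final answer: 3.156 W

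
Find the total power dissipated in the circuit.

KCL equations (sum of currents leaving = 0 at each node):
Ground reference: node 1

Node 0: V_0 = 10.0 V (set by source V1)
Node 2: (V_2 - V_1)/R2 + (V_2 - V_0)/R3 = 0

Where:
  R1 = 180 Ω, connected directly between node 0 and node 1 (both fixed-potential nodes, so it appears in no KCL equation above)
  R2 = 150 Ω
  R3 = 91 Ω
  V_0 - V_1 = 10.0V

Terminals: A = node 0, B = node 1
Nodal analysis, taking node 1 as the 0 V reference.
Source V1 fixes V_0 = 10 V.
KCL at each unknown node (sum of currents leaving = 0; resistances in Ω):
  Node 2: (V_2 - 0)/150 + (V_2 - 10)/91 = 0
Collecting terms: 0.01766 × V_2 = 0.1099  =>  V_2 = 6.224 V
Power in each resistor, P = (ΔV)²/R:
  P_R1 = (10 - 0)²/180 = 0.5556 W
  P_R2 = (0 - 6.224)²/150 = 0.2583 W
  P_R3 = (10 - 6.224)²/91 = 0.1567 W
P_total = P_R1 + P_R2 + P_R3 = 0.9705 W

Final answer: 0.9705 W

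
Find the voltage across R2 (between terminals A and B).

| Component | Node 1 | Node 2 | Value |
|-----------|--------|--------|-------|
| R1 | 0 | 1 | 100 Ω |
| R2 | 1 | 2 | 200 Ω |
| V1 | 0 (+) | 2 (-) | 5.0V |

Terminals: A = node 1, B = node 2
R1 and R2 are in series across V1 (node 0 → node 1 → node 2), and the output A–B is taken across R2, so this is a voltage divider.
Series current: I = V1/(R1 + R2) = 5/(100 + 200) = 5/300 = 0.01667 A
V_R2 = I × R2 = V1 × R2/(R1 + R2) = 5 × 200/300 = 3.333 V

Final answer: 3.333 V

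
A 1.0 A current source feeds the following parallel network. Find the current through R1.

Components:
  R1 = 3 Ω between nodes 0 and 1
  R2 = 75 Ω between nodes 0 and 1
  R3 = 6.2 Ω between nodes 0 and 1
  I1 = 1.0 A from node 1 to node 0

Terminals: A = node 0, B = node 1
All resistors sit directly between nodes 0 and 1, so they are in parallel and share one voltage V; the full source current 1 A splits among them.
1/R_par = 1/3 + 1/75 + 1/6.2 = 0.508 S  =>  R_par = 1.969 Ω
V = I × R_par = 1 × 1.969 = 1.969 V
I_R1 = V/R1 = 1.969/3 = 0.6562 A

Final answer: 0.6562 A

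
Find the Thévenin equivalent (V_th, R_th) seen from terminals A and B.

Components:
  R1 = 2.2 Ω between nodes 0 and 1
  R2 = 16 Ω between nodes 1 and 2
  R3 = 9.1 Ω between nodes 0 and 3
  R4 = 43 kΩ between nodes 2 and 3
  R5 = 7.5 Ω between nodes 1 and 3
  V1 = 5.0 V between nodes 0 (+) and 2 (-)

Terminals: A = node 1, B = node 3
Step 1 — V_th is the open-circuit voltage V_A - V_B (nothing connected across the terminals).
Nodal analysis, taking node 2 as the 0 V reference.
Source V1 fixes V_0 = 5 V.
KCL at each unknown node (sum of currents leaving = 0; resistances in Ω):
  Node 1: (V_1 - 5)/2.2 + (V_1 - 0)/16 + (V_1 - V_3)/7.5 = 0
  Node 3: (V_3 - 5)/9.1 + (V_3 - 0)/43000 + (V_3 - V_1)/7.5 = 0
Collecting terms (coefficients in siemens):
  0.6504·V_1 - 0.1333·V_3 = 2.273
  0.2432·V_3 - 0.1333·V_1 = 0.5495
Determinant D = (0.6504)(0.2432) - (-0.1333)(-0.1333) = 0.1404
V_1 = [(2.273)(0.2432) - (-0.1333)(0.5495)]/D = 4.459 V
V_3 = [(0.6504)(0.5495) - (2.273)(-0.1333)]/D = 4.703 V
V_th = V_1 - V_3 = 4.459 - 4.703 = -0.2442 V
Step 2 — R_th: zero the source — replace V1 by a short circuit (node 2 merges into node 0) — and find the resistance seen between A (node 1) and B (node 3).
Reduce the network between node 1 (A) and node 3 (B) by series/parallel combination:
  Rp1 = R1 ‖ R2 (parallel, both between nodes 0 and 1) = 1/(1/2.2 + 1/16) = 1.934 Ω
  Rp2 = R3 ‖ R4 (parallel, both between nodes 0 and 3) = 1/(1/9.1 + 1/43000) = 9.098 Ω
  Rs1 = Rp1 + Rp2 (series, joined only at node 0) = 1.934 + 9.098 = 11.03 Ω
  Rp3 = R5 ‖ Rs1 (parallel, both between nodes 1 and 3) = 1/(1/7.5 + 1/11.03) = 4.465 Ω
R_th = 4.465 Ω

Final answer: V_th = -0.2442 V, R_th = 4.465 Ω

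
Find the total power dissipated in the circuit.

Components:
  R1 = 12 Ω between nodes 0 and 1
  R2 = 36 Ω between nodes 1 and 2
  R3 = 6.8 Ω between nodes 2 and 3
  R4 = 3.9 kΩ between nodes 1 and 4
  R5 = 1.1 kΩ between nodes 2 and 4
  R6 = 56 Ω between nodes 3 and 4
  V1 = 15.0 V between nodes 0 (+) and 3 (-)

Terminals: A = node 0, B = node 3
Nodal analysis, taking node 3 as the 0 V reference.
Source V1 fixes V_0 = 15 V.
KCL at each unknown node (sum of currents leaving = 0; resistances in Ω):
  Node 1: (V_1 - 15)/12 + (V_1 - V_2)/36 + (V_1 - V_4)/3900 = 0
  Node 2: (V_2 - V_1)/36 + (V_2 - 0)/6.8 + (V_2 - V_4)/1100 = 0
  Node 4: (V_4 - V_1)/3900 + (V_4 - V_2)/1100 + (V_4 - 0)/56 = 0
Collecting terms (coefficients in siemens):
  0.1114·V_1 - 0.02778·V_2 - 0.0002564·V_4 = 1.25
  0.1757·V_2 - 0.02778·V_1 - 0.0009091·V_4 = 0
  0.01902·V_4 - 0.0002564·V_1 - 0.0009091·V_2 = 0
Solving these 3 simultaneous equations (Gaussian elimination) gives:
  V_1 = 11.69 V, V_2 = 1.848 V, V_4 = 0.2458 V
Power in each resistor, P = (ΔV)²/R:
  P_R1 = (15 - 11.69)²/12 = 0.9154 W
  P_R2 = (11.69 - 1.848)²/36 = 2.688 W
  P_R3 = (1.848 - 0)²/6.8 = 0.5024 W
  P_R4 = (11.69 - 0.2458)²/3900 = 0.03356 W
  P_R5 = (1.848 - 0.2458)²/1100 = 0.002334 W
  P_R6 = (0 - 0.2458)²/56 = 0.001079 W
P_total = P_R1 + P_R2 + P_R3 + P_R4 + P_R5 + P_R6 = 4.143 W

Final answer: 4.143 W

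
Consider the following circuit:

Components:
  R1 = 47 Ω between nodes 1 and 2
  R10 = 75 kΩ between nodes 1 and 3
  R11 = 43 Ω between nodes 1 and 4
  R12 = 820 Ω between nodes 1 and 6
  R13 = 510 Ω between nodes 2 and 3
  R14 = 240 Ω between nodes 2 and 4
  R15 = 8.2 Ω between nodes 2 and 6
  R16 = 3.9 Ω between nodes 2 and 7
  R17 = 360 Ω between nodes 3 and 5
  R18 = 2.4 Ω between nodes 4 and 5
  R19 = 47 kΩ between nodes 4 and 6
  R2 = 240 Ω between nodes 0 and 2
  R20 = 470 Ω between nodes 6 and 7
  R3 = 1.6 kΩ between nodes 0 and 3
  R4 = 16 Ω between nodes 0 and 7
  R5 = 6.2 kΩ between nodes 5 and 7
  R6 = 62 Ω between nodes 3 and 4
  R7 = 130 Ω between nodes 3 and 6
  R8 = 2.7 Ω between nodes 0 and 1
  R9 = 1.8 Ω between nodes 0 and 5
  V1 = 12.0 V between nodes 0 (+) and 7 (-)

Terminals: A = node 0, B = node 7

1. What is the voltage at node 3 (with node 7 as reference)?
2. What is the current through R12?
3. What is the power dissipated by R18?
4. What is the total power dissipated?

Nodal analysis, taking node 7 as the 0 V reference.
Source V1 fixes V_0 = 12 V.
KCL at each unknown node (sum of currents leaving = 0; resistances in Ω):
  Node 1: (V_1 - V_2)/47 + (V_1 - 12)/2.7 + (V_1 - V_3)/75000 + (V_1 - V_4)/43 + (V_1 - V_6)/820 = 0
  Node 2: (V_2 - V_1)/47 + (V_2 - 12)/240 + (V_2 - V_3)/510 + (V_2 - V_4)/240 + (V_2 - V_6)/8.2 + (V_2 - 0)/3.9 = 0
  Node 3: (V_3 - 12)/1600 + (V_3 - V_4)/62 + (V_3 - V_6)/130 + (V_3 - V_1)/75000 + (V_3 - V_2)/510 + (V_3 - V_5)/360 = 0
  Node 4: (V_4 - V_3)/62 + (V_4 - V_1)/43 + (V_4 - V_2)/240 + (V_4 - V_5)/2.4 + (V_4 - V_6)/47000 = 0
  Node 5: (V_5 - 0)/6200 + (V_5 - 12)/1.8 + (V_5 - V_3)/360 + (V_5 - V_4)/2.4 = 0
  Node 6: (V_6 - V_3)/130 + (V_6 - V_1)/820 + (V_6 - V_2)/8.2 + (V_6 - V_4)/47000 + (V_6 - 0)/470 = 0
Collecting terms (coefficients in siemens):
  0.4161·V_1 - 0.02128·V_2 - 0.00001333·V_3 - 0.02326·V_4 - 0.00122·V_6 = 4.444
  0.4099·V_2 - 0.02128·V_1 - 0.001961·V_3 - 0.004167·V_4 - 0.122·V_6 = 0.05
  0.0292·V_3 - 0.00001333·V_1 - 0.001961·V_2 - 0.01613·V_4 - 0.002778·V_5 - 0.007692·V_6 = 0.0075
  0.4602·V_4 - 0.02326·V_1 - 0.004167·V_2 - 0.01613·V_3 - 0.4167·V_5 - 0.00002128·V_6 = 0
  0.9752·V_5 - 0.002778·V_3 - 0.4167·V_4 = 6.667
  0.133·V_6 - 0.00122·V_1 - 0.122·V_2 - 0.007692·V_3 - 0.00002128·V_4 = 0
Solving these 6 simultaneous equations (Gaussian elimination) gives:
  V_1 = 11.41 V, V_2 = 1.44 V, V_3 = 8.376 V, V_4 = 11.57 V
  V_5 = 11.8 V, V_6 = 1.911 V
Part 1:
  Read off the nodal solution: V_3 = 8.376 V
Part 2:
  I_R12 = (V_1 - V_6)/R12 = (11.41 - 1.911)/820 = 0.01158 A
  Magnitude: I_R12 = 0.01158 A
Part 3:
  I_R18 = (V_4 - V_5)/R18 = (11.57 - 11.8)/2.4 = -0.0977 A
  P_R18 = I_R18² × R18 = (-0.0977)² × 2.4 = 0.02291 W
Part 4:
  Power in each resistor, P = (ΔV)²/R:
    P_R1 = (11.41 - 1.44)²/47 = 2.113 W
    P_R2 = (12 - 1.44)²/240 = 0.4646 W
    P_R3 = (12 - 8.376)²/1600 = 0.008208 W
    P_R4 = (12 - 0)²/16 = 9 W
    P_R5 = (11.8 - 0)²/6200 = 0.02247 W
    P_R6 = (8.376 - 11.57)²/62 = 0.1644 W
    P_R7 = (8.376 - 1.911)²/130 = 0.3215 W
    P_R8 = (12 - 11.41)²/2.7 = 0.1305 W
    P_R9 = (12 - 11.8)²/1.8 = 0.02143 W
    P_R10 = (11.41 - 8.376)²/75000 = 0.0001224 W
    P_R11 = (11.41 - 11.57)²/43 = 0.0006162 W
    P_R12 = (11.41 - 1.911)²/820 = 0.1099 W
    P_R13 = (1.44 - 8.376)²/510 = 0.09432 W
    P_R14 = (1.44 - 11.57)²/240 = 0.4275 W
    P_R15 = (1.44 - 1.911)²/8.2 = 0.02706 W
    P_R16 = (1.44 - 0)²/3.9 = 0.5319 W
    P_R17 = (8.376 - 11.8)²/360 = 0.03263 W
    P_R18 = (11.57 - 11.8)²/2.4 = 0.02291 W
    P_R19 = (11.57 - 1.911)²/47000 = 0.001985 W
    P_R20 = (1.911 - 0)²/470 = 0.007773 W
  P_total = P_R1 + P_R2 + P_R3 + P_R4 + P_R5 + P_R6 + P_R7 + P_R8 + P_R9 + P_R10 + P_R11 + P_R12 + P_R13 + P_R14 + P_R15 + P_R16 + P_R17 + P_R18 + P_R19 + P_R20 = 13.5 W

Final answers:
1. V_3 = 8.376 V
2. I_R12 = 0.01158 A
3. P_R18 = 0.02291 W
4. P_total = 13.5 W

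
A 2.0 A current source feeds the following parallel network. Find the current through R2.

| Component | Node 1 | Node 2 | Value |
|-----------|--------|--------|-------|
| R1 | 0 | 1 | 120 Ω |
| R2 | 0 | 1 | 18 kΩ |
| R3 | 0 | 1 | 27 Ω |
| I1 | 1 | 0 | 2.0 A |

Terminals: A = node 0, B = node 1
All resistors sit directly between nodes 0 and 1, so they are in parallel and share one voltage V; the full source current 2 A splits among them.
1/R_par = 1/120 + 1/18000 + 1/27 = 0.04543 S  =>  R_par = 22.01 Ω
V = I × R_par = 2 × 22.01 = 44.03 V
I_R2 = V/R2 = 44.03/18000 = 0.002446 A

Final answer: 0.002446 A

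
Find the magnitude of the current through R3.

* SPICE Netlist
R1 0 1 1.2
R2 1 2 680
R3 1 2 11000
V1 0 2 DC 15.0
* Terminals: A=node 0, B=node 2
Nodal analysis, taking node 2 as the 0 V reference.
Source V1 fixes V_0 = 15 V.
KCL at each unknown node (sum of currents leaving = 0; resistances in Ω):
  Node 1: (V_1 - 15)/1.2 + (V_1 - 0)/680 + (V_1 - 0)/11000 = 0
Collecting terms: 0.8349 × V_1 = 12.5  =>  V_1 = 14.97 V
I_R3 = (V_1 - V_2)/R3 = (14.97 - 0)/11000 = 0.001361 A
|I_R3| = 0.001361 A

Final answer: |I_R3| = 0.001361 A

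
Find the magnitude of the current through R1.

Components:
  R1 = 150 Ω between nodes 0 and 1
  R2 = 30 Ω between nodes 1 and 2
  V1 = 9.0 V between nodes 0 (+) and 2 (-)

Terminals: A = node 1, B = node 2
Nodal analysis, taking node 2 as the 0 V reference.
Source V1 fixes V_0 = 9 V.
KCL at each unknown node (sum of currents leaving = 0; resistances in Ω):
  Node 1: (V_1 - 9)/150 + (V_1 - 0)/30 = 0
Collecting terms: 0.04 × V_1 = 0.06  =>  V_1 = 1.5 V
I_R1 = (V_0 - V_1)/R1 = (9 - 1.5)/150 = 0.05 A
|I_R1| = 0.05 A

Final answer: |I_R1| = 0.05 A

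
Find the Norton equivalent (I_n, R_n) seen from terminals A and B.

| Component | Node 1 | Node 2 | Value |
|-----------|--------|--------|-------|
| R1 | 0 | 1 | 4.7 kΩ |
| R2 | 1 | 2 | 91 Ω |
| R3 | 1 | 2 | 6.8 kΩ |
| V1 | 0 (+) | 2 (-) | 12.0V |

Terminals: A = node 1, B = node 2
Find the Thévenin equivalent first; then I_n = V_th/R_th and R_n = R_th.
Step 1 — V_th is the open-circuit voltage V_A - V_B (nothing connected across the terminals).
Nodal analysis, taking node 2 as the 0 V reference.
Source V1 fixes V_0 = 12 V.
KCL at each unknown node (sum of currents leaving = 0; resistances in Ω):
  Node 1: (V_1 - 12)/4700 + (V_1 - 0)/91 + (V_1 - 0)/6800 = 0
Collecting terms: 0.01135 × V_1 = 0.002553  =>  V_1 = 0.225 V
V_th = V_1 - V_2 = 0.225 - 0 = 0.225 V
Step 2 — R_th: zero the source — replace V1 by a short circuit (node 2 merges into node 0) — and find the resistance seen between A (node 1) and B (node 0).
Reduce the network between node 1 (A) and node 0 (B) by series/parallel combination:
  Rp1 = R1 ‖ R2 ‖ R3 (parallel, all between nodes 0 and 1) = 1/(1/4700 + 1/91 + 1/6800) = 88.11 Ω
R_th = 88.11 Ω
I_n = V_th/R_th = 0.225/88.11 = 0.002553 A, and R_n = R_th = 88.11 Ω

Final answer: I_n = 0.002553 A, R_n = 88.11 Ω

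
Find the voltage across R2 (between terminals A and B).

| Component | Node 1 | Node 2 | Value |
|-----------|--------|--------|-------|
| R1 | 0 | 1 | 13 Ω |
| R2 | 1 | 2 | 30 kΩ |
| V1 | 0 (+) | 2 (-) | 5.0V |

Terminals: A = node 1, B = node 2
R1 and R2 are in series across V1 (node 0 → node 1 → node 2), and the output A–B is taken across R2, so this is a voltage divider.
Series current: I = V1/(R1 + R2) = 5/(13 + 30000) = 5/30010 = 0.0001666 A
V_R2 = I × R2 = V1 × R2/(R1 + R2) = 5 × 30000/30010 = 4.998 V

Final answer: 4.998 V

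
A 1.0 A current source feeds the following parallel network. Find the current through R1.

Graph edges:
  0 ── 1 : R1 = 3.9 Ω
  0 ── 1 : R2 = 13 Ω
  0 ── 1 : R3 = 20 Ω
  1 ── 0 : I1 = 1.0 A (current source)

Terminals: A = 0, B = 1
All resistors sit directly between nodes 0 and 1, so they are in parallel and share one voltage V; the full source current 1 A splits among them.
1/R_par = 1/3.9 + 1/13 + 1/20 = 0.3833 S  =>  R_par = 2.609 Ω
V = I × R_par = 1 × 2.609 = 2.609 V
I_R1 = V/R1 = 2.609/3.9 = 0.6689 A

Final answer: 0.6689 A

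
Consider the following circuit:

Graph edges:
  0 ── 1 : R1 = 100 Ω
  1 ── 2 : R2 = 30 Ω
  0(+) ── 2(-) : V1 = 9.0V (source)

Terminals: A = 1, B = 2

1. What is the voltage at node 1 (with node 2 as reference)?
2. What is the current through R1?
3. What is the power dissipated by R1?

Nodal analysis, taking node 2 as the 0 V reference.
Source V1 fixes V_0 = 9 V.
KCL at each unknown node (sum of currents leaving = 0; resistances in Ω):
  Node 1: (V_1 - 9)/100 + (V_1 - 0)/30 = 0
Collecting terms: 0.04333 × V_1 = 0.09  =>  V_1 = 2.077 V
Part 1:
  Read off the nodal solution: V_1 = 2.077 V
Part 2:
  I_R1 = (V_0 - V_1)/R1 = (9 - 2.077)/100 = 0.06923 A
  Magnitude: I_R1 = 0.06923 A
Part 3:
  I_R1 = (V_0 - V_1)/R1 = (9 - 2.077)/100 = 0.06923 A
  P_R1 = I_R1² × R1 = (0.06923)² × 100 = 0.4793 W

Final answers:
1. V_1 = 2.077 V
2. I_R1 = 0.06923 A
3. P_R1 = 0.4793 W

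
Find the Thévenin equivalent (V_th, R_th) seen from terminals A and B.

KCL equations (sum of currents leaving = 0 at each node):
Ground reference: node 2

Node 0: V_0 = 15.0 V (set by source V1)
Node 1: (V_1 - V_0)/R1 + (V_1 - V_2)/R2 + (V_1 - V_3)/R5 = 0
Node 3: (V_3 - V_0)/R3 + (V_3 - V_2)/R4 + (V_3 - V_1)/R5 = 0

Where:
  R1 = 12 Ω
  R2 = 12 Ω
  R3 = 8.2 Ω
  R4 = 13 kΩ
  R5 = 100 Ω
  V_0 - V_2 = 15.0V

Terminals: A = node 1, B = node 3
Step 1 — V_th is the open-circuit voltage V_A - V_B (nothing connected across the terminals).
Nodal analysis, taking node 2 as the 0 V reference.
Source V1 fixes V_0 = 15 V.
KCL at each unknown node (sum of currents leaving = 0; resistances in Ω):
  Node 1: (V_1 - 15)/12 + (V_1 - 0)/12 + (V_1 - V_3)/100 = 0
  Node 3: (V_3 - 15)/8.2 + (V_3 - 0)/13000 + (V_3 - V_1)/100 = 0
Collecting terms (coefficients in siemens):
  0.1767·V_1 - 0.01·V_3 = 1.25
  0.132·V_3 - 0.01·V_1 = 1.829
Determinant D = (0.1767)(0.132) - (-0.01)(-0.01) = 0.02322
V_1 = [(1.25)(0.132) - (-0.01)(1.829)]/D = 7.894 V
V_3 = [(0.1767)(1.829) - (1.25)(-0.01)]/D = 14.45 V
V_th = V_1 - V_3 = 7.894 - 14.45 = -6.559 V
Step 2 — R_th: zero the source — replace V1 by a short circuit (node 2 merges into node 0) — and find the resistance seen between A (node 1) and B (node 3).
Reduce the network between node 1 (A) and node 3 (B) by series/parallel combination:
  Rp1 = R1 ‖ R2 (parallel, both between nodes 0 and 1) = 1/(1/12 + 1/12) = 6 Ω
  Rp2 = R3 ‖ R4 (parallel, both between nodes 0 and 3) = 1/(1/8.2 + 1/13000) = 8.195 Ω
  Rs1 = Rp1 + Rp2 (series, joined only at node 0) = 6 + 8.195 = 14.19 Ω
  Rp3 = R5 ‖ Rs1 (parallel, both between nodes 1 and 3) = 1/(1/100 + 1/14.19) = 12.43 Ω
R_th = 12.43 Ω

Final answer: V_th = -6.559 V, R_th = 12.43 Ω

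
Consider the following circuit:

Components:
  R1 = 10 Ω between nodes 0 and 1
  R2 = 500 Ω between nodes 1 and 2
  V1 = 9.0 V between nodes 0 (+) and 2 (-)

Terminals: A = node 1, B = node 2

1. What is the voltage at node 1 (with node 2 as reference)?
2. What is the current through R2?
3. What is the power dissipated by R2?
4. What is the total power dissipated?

Nodal analysis, taking node 2 as the 0 V reference.
Source V1 fixes V_0 = 9 V.
KCL at each unknown node (sum of currents leaving = 0; resistances in Ω):
  Node 1: (V_1 - 9)/10 + (V_1 - 0)/500 = 0
Collecting terms: 0.102 × V_1 = 0.9  =>  V_1 = 8.824 V
Part 1:
  Read off the nodal solution: V_1 = 8.824 V
Part 2:
  I_R2 = (V_1 - V_2)/R2 = (8.824 - 0)/500 = 0.01765 A
  Magnitude: I_R2 = 0.01765 A
Part 3:
  I_R2 = (V_1 - V_2)/R2 = (8.824 - 0)/500 = 0.01765 A
  P_R2 = I_R2² × R2 = (0.01765)² × 500 = 0.1557 W
Part 4:
  Power in each resistor, P = (ΔV)²/R:
    P_R1 = (9 - 8.824)²/10 = 0.003114 W
    P_R2 = (8.824 - 0)²/500 = 0.1557 W
  P_total = P_R1 + P_R2 = 0.1588 W

Final answers:
1. V_1 = 8.824 V
2. I_R2 = 0.01765 A
3. P_R2 = 0.1557 W
4. P_total = 0.1588 W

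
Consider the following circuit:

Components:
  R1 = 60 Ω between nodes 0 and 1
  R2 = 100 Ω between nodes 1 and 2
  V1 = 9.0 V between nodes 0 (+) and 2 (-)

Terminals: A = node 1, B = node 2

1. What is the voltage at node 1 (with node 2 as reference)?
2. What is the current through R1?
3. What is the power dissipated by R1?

Nodal analysis, taking node 2 as the 0 V reference.
Source V1 fixes V_0 = 9 V.
KCL at each unknown node (sum of currents leaving = 0; resistances in Ω):
  Node 1: (V_1 - 9)/60 + (V_1 - 0)/100 = 0
Collecting terms: 0.02667 × V_1 = 0.15  =>  V_1 = 5.625 V
Part 1:
  Read off the nodal solution: V_1 = 5.625 V
Part 2:
  I_R1 = (V_0 - V_1)/R1 = (9 - 5.625)/60 = 0.05625 A
  Magnitude: I_R1 = 0.05625 A
Part 3:
  I_R1 = (V_0 - V_1)/R1 = (9 - 5.625)/60 = 0.05625 A
  P_R1 = I_R1² × R1 = (0.05625)² × 60 = 0.1898 W

Final answers:
1. V_1 = 5.625 V
2. I_R1 = 0.05625 A
3. P_R1 = 0.1898 W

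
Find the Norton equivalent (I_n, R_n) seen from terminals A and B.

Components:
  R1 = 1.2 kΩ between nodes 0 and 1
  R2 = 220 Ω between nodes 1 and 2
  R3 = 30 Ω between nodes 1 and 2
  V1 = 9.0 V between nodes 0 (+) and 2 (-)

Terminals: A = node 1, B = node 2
Find the Thévenin equivalent first; then I_n = V_th/R_th and R_n = R_th.
Step 1 — V_th is the open-circuit voltage V_A - V_B (nothing connected across the terminals).
Nodal analysis, taking node 2 as the 0 V reference.
Source V1 fixes V_0 = 9 V.
KCL at each unknown node (sum of currents leaving = 0; resistances in Ω):
  Node 1: (V_1 - 9)/1200 + (V_1 - 0)/220 + (V_1 - 0)/30 = 0
Collecting terms: 0.03871 × V_1 = 0.0075  =>  V_1 = 0.1937 V
V_th = V_1 - V_2 = 0.1937 - 0 = 0.1937 V
Step 2 — R_th: zero the source — replace V1 by a short circuit (node 2 merges into node 0) — and find the resistance seen between A (node 1) and B (node 0).
Reduce the network between node 1 (A) and node 0 (B) by series/parallel combination:
  Rp1 = R1 ‖ R2 ‖ R3 (parallel, all between nodes 0 and 1) = 1/(1/1200 + 1/220 + 1/30) = 25.83 Ω
R_th = 25.83 Ω
I_n = V_th/R_th = 0.1937/25.83 = 0.0075 A, and R_n = R_th = 25.83 Ω

Final answer: I_n = 0.0075 A, R_n = 25.83 Ω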